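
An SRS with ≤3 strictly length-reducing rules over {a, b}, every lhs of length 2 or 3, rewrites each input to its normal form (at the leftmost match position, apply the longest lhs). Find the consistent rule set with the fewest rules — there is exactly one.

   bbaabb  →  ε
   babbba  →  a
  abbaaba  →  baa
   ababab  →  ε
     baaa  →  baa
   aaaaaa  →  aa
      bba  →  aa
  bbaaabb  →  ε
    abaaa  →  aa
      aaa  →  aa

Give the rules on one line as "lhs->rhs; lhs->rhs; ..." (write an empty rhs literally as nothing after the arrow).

  | bbaabb => aaabb => aabb => ab => ε
  | babbba => bbba => aba => a
  | abbaaba => baaba => baa
  | ababab => abab => ab => ε

aaa->aa; ab->; bb->a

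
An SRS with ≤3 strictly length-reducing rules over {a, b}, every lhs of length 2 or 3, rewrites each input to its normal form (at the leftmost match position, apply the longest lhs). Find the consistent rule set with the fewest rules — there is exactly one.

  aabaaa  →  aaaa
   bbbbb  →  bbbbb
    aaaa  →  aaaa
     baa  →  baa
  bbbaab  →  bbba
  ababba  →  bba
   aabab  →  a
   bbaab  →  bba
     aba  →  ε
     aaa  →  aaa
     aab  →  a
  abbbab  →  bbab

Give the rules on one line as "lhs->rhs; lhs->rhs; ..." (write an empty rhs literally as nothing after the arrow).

aab->a; aba->; abb->b

  | aabaaa => aaaa
  | bbbbb
  | aaaa
  | baa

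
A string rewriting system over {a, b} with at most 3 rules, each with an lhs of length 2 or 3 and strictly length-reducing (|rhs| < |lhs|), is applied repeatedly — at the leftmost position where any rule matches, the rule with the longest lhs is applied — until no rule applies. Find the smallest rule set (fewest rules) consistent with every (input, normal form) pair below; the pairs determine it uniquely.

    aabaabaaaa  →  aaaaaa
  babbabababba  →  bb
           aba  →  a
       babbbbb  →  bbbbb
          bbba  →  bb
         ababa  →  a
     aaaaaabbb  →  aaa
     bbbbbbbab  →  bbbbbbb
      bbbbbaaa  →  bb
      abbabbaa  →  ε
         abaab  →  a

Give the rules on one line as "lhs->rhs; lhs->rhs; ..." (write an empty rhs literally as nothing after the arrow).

ab->; ba->

  | aabaabaaaa => aaabaaaa => aaaaaa
  | babbabababba => bbabababba => bbababba => bbabba => bbba => bb
  | aba => a
  | babbbbb => bbbbb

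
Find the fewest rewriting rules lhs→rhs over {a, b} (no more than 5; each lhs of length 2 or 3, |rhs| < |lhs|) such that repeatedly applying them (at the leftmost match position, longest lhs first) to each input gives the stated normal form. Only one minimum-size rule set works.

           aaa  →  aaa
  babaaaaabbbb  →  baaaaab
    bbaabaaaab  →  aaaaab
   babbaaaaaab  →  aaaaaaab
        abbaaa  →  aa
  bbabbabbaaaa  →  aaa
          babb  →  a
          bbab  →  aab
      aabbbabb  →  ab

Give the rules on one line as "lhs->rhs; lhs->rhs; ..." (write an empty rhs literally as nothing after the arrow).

  | aaa
  | babaaaaabbbb => baaaaabbbb => baaaaabbb => baaaaabb => baaaaab
  | bbaabaaaab => aaabaaaab => aaaaab
  | babbaaaaaab => bbaaaaaab => aaaaaaab

aba->; abb->ab; bab->b; bb->a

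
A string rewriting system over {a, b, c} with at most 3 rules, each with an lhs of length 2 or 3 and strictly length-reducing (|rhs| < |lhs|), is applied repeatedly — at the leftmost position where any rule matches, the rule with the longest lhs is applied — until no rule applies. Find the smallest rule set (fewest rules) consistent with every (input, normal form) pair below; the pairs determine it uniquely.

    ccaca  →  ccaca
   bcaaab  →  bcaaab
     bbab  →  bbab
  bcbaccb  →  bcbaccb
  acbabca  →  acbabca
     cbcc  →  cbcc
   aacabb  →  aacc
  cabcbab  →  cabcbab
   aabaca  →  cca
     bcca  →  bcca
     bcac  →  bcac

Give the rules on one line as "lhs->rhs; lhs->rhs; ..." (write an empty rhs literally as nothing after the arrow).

  | ccaca
  | bcaaab
  | bbab
  | bcbaccb

aba->bb; abb->c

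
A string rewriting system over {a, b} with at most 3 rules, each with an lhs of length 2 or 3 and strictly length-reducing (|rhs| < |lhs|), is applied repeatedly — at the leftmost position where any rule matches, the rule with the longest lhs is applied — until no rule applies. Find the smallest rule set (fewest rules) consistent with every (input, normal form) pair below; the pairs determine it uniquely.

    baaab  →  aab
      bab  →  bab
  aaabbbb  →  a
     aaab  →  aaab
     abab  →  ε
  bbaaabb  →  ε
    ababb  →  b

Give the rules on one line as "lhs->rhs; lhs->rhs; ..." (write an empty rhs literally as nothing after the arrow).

aba->ab; abb->; baa->a

  | baaab => aab
  | bab
  | aaabbbb => aabb => a
  | aaab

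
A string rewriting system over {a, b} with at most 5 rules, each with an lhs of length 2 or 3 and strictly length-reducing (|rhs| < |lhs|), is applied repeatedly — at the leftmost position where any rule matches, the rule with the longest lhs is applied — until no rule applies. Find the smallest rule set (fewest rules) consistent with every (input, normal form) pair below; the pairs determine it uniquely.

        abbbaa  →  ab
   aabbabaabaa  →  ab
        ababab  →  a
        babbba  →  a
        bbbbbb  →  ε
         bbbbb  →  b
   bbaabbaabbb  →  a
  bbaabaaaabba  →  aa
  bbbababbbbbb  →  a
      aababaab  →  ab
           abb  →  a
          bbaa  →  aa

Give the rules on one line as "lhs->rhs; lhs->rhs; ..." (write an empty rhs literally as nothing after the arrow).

  | abbbaa => abaa => aba => ab
  | aabbabaabaa => ababaabaa => abbaabaa => aaabaa => abaa => aba => ab
  | ababab => abbab => aab => a
  | babbba => bbbba => bba => a

aaa->a; aab->a; ba->b; bb->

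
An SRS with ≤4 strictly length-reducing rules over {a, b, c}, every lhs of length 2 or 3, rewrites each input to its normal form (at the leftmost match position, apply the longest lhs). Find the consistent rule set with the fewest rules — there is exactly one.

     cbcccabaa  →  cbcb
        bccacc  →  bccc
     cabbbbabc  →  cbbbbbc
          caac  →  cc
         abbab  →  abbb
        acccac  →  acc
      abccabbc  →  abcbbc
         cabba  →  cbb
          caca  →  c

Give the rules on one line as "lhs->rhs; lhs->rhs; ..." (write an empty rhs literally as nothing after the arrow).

  | cbcccabaa => cbccabaa => cbcabaa => cbcbaa => cbcba => cbcb
  | bccacc => bcacc => bccc
  | cabbbbabc => cbbbbabc => cbbbbbc
  | caac => cac => cc

ba->b; ca->c; cca->ca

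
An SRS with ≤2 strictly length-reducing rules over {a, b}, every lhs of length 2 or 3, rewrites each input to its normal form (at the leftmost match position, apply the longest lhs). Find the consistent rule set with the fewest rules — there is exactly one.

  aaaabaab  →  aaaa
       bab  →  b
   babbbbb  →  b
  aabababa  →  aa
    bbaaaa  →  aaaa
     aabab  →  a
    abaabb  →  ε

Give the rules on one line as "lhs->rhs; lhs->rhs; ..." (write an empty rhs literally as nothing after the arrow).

  | aaaabaab => aaaaab => aaaa
  | bab => b
  | babbbbb => bbbbb => bbb => b
  | aabababa => aababa => aaba => aa

ab->; bb->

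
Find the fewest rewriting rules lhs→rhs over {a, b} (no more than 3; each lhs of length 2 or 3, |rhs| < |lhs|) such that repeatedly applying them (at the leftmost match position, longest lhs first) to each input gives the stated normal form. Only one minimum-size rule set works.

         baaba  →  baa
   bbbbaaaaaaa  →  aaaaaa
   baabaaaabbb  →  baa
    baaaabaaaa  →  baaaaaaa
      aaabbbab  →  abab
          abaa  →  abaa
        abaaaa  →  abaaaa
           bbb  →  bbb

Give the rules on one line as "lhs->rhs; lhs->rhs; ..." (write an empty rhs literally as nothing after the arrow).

  | baaba => baa
  | bbbbaaaaaaa => bbabaaaaaa => abbaaaaaa => aabaaaaa => aaaaaa
  | baabaaaabbb => baaaaabbb => baaaabb => baaab => baa
  | baaaabaaaa => baaaaaaa

aab->a; bba->ab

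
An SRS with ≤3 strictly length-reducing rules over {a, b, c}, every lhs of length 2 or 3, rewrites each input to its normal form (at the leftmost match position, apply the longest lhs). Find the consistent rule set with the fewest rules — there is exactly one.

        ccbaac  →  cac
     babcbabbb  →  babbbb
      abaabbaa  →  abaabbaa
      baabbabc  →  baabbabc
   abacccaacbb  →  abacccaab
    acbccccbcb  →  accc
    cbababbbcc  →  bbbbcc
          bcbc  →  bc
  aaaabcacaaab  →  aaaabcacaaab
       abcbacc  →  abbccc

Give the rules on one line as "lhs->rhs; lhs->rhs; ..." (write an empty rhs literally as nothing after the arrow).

cb->; cba->bc

  | ccbaac => cbcac => cac
  | babcbabbb => babbcbbb => babbbb
  | abaabbaa
  | baabbabc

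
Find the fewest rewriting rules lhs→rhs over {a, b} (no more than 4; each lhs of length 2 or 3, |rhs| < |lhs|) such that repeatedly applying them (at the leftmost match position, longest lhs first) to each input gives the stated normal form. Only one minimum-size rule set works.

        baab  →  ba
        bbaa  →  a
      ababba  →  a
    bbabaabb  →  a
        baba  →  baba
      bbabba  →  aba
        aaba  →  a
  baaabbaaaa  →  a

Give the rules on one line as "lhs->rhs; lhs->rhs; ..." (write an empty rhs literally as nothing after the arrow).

  | baab => ba
  | bbaa => aaa => bb => a
  | ababba => abaaa => abbb => aab => a
  | bbabaabb => aabaabb => aaabb => bbbb => abb => aa => a

aa->a; aaa->bb; aab->a; bb->a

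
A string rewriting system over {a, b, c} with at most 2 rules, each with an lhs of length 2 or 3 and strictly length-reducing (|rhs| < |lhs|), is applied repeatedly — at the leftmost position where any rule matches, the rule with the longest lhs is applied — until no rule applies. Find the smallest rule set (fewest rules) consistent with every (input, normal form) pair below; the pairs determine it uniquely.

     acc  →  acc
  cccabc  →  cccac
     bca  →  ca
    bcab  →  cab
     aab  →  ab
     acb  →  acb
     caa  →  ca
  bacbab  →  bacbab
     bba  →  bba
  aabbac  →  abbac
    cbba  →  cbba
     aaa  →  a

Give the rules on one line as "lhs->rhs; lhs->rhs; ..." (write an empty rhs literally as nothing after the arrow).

aa->a; bc->c

  | acc
  | cccabc => cccac
  | bca => ca
  | bcab => cab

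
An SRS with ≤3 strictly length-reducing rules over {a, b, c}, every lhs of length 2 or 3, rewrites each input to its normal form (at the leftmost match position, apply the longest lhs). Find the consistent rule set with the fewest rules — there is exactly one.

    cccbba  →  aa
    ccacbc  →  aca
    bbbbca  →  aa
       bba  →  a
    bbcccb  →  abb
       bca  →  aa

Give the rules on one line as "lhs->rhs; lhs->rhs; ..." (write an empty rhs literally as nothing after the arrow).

  | cccbba => bcbba => abba => aba => aa
  | ccacbc => bacbc => acbc => aca
  | bbbbca => bbbaa => bbaa => baa => aa
  | bba => ba => a

ba->a; bc->a; cc->b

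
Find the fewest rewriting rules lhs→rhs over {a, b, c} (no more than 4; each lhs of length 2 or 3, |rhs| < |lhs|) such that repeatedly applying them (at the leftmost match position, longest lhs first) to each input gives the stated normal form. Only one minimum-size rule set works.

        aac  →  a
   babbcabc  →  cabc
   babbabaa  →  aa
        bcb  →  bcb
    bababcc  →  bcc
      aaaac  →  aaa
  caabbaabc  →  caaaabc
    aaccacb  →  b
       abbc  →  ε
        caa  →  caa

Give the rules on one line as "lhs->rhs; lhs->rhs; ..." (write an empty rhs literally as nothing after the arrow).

  | aac => a
  | babbcabc => bbcabc => cabc
  | babbabaa => bbabaa => abaa => aa
  | bcb

ac->; ba->; bb->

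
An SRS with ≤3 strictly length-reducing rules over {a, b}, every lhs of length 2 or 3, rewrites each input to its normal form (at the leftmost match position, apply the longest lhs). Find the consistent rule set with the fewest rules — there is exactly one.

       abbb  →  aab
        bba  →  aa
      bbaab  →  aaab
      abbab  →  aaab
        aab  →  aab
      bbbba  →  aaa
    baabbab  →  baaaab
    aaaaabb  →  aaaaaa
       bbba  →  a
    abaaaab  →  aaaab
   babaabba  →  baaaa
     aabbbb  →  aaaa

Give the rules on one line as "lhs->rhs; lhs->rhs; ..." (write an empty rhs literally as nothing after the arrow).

aba->a; bb->a

  | abbb => aab
  | bba => aa
  | bbaab => aaab
  | abbab => aaab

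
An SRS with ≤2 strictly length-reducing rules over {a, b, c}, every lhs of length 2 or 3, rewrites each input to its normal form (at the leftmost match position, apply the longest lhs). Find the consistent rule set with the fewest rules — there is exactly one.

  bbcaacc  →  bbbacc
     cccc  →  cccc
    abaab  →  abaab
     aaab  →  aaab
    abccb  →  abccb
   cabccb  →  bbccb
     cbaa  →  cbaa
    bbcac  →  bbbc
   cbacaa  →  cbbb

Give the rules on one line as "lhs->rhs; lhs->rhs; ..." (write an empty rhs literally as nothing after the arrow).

  | bbcaacc => bbbacc
  | cccc
  | abaab
  | aaab

aca->bc; ca->b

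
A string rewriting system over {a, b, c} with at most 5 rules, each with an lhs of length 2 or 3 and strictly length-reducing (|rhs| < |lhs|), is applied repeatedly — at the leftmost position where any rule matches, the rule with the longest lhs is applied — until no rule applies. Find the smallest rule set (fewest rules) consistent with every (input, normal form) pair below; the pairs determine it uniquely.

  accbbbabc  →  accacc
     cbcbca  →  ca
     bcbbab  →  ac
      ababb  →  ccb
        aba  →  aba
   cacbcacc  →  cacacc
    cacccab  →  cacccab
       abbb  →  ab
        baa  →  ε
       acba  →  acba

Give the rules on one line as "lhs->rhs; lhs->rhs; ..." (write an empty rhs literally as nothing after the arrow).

  | accbbbabc => accbbabc => accbabc => accacc
  | cbcbca => cbca => ca
  | bcbbab => bbab => bab => ac
  | ababb => aacb => ccb

aa->c; bab->ac; bb->b; bc->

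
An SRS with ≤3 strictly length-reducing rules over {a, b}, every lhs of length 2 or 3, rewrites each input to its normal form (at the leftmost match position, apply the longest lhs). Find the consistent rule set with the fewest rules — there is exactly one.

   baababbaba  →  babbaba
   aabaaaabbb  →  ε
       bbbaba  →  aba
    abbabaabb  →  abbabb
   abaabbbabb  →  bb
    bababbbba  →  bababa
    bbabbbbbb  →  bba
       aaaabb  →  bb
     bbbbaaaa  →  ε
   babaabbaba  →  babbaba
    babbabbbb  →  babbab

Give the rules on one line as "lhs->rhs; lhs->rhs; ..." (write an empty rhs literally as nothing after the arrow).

  | baababbaba => babbaba
  | aabaaaabbb => baaaabbb => aabbb => bbb => ε
  | bbbaba => aba
  | abbabaabb => abbabb

aa->; baa->; bbb->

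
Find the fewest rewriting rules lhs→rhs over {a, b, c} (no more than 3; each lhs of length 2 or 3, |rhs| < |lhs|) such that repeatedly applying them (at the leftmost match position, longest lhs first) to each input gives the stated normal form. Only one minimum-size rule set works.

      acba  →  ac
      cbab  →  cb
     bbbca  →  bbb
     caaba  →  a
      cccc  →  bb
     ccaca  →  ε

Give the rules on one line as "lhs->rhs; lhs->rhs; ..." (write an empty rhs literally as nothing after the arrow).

  | acba => ac
  | cbab => cb
  | bbbca => bbb
  | caaba => aba => a

ba->; ca->; cc->b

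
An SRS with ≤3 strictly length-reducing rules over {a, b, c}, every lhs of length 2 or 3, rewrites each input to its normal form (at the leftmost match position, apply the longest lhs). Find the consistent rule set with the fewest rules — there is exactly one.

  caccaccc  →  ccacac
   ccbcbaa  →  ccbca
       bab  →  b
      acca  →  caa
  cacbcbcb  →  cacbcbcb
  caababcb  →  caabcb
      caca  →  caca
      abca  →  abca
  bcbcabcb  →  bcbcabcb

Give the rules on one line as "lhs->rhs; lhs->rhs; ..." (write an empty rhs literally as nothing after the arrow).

  | caccaccc => ccaaccc => ccacac
  | ccbcbaa => ccbca
  | bab => b
  | acca => caa

acc->ca; ba->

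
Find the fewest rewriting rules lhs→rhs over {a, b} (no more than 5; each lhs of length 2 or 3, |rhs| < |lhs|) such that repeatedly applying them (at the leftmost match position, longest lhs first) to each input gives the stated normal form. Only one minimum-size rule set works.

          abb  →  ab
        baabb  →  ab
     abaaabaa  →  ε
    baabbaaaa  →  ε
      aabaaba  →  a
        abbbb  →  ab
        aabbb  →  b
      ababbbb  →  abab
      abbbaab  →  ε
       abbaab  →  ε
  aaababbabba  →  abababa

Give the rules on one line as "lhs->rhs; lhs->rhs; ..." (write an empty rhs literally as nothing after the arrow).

aa->; aab->; baa->a; bb->b

  | abb => ab
  | baabb => abb => ab
  | abaaabaa => aaabaa => abaa => aa => ε
  | baabbaaaa => abbaaaa => abaaaa => aaaa => aa => ε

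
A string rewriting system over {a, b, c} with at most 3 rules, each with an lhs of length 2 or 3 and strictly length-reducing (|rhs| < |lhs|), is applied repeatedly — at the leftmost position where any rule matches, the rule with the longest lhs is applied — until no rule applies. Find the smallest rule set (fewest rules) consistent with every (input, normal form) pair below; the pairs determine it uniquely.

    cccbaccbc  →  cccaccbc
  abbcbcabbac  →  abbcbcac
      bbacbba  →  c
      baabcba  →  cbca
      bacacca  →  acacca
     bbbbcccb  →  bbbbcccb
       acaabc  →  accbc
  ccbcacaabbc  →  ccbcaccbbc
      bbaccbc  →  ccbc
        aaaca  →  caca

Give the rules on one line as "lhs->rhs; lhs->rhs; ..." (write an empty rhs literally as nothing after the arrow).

aa->c; ba->a; bba->

  | cccbaccbc => cccaccbc
  | abbcbcabbac => abbcbcac
  | bbacbba => cbba => c
  | baabcba => aabcba => cbcba => cbca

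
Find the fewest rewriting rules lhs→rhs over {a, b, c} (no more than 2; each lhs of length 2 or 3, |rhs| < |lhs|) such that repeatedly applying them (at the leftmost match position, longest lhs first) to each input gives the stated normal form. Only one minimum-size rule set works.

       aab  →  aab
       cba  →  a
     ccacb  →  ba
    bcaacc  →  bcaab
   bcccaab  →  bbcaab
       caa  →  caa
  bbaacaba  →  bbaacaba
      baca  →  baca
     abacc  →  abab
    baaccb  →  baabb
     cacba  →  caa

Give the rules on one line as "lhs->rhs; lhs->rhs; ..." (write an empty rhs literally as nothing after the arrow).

  | aab
  | cba => a
  | ccacb => bacb => ba
  | bcaacc => bcaab

cb->; cc->b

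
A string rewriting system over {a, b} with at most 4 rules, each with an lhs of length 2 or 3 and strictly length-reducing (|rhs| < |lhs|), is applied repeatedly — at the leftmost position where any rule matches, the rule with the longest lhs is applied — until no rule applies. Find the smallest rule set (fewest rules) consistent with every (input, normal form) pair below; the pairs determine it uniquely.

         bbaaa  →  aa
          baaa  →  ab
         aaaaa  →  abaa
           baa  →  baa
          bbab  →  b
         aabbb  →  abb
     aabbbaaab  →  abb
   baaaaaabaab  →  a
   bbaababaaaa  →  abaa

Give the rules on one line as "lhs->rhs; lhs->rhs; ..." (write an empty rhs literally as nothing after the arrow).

aaa->ab; aab->ba; bab->ab; bba->

  | bbaaa => aa
  | baaa => bab => ab
  | aaaaa => abaa
  | baa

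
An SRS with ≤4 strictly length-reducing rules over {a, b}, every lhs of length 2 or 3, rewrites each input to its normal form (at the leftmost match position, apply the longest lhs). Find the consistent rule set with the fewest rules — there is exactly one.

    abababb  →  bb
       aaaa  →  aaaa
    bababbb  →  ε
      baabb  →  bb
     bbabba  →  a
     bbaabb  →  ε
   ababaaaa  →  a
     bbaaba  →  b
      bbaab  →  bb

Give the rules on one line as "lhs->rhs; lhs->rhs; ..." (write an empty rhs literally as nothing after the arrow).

  | abababb => ababb => abb => bb
  | aaaa
  | bababbb => babbb => bbb => ε
  | baabb => babb => bb

abb->bb; ba->; baa->ba; bbb->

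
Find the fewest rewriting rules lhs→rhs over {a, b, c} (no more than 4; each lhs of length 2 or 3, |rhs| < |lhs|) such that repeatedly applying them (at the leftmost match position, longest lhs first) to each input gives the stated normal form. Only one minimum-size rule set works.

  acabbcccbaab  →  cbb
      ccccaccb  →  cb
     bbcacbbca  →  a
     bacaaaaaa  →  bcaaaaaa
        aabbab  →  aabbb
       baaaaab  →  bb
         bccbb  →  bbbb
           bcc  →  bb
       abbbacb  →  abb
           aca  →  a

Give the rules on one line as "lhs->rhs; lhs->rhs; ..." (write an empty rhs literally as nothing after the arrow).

ac->; ba->b; bbc->; cc->b

  | acabbcccbaab => abbcccbaab => accbaab => cbaab => cbab => cbb
  | ccccaccb => bccaccb => bbaccb => bbccb => cb
  | bbcacbbca => acbbca => bbca => a
  | bacaaaaaa => bcaaaaaa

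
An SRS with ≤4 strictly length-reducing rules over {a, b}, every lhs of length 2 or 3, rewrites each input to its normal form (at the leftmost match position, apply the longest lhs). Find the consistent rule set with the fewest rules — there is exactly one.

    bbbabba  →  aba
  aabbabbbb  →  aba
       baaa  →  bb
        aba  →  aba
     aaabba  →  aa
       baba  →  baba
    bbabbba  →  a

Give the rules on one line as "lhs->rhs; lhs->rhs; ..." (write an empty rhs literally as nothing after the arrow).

  | bbbabba => aabba => aba
  | aabbabbbb => ababbbb => abaab => aba
  | baaa => bb
  | aba

aaa->b; aab->a; bbb->a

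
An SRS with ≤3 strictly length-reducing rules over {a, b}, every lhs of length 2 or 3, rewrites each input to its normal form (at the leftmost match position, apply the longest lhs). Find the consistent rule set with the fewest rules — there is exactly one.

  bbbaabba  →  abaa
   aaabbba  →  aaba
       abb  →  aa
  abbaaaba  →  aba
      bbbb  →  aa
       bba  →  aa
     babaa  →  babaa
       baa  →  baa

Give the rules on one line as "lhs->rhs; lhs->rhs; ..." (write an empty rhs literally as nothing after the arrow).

  | bbbaabba => abaabba => abaaaa => abaa
  | aaabbba => abbba => aaba
  | abb => aa
  | abbaaaba => aaaaaba => aaaba => aba

aaa->a; bb->a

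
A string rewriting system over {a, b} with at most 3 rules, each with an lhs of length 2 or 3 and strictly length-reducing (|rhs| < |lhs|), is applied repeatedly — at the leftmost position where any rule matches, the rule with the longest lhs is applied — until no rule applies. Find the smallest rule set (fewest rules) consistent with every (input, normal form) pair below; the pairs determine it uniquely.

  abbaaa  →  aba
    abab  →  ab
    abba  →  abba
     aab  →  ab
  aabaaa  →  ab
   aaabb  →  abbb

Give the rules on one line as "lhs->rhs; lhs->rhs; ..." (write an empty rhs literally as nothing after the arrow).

aa->a; aaa->ab; bab->aa

  | abbaaa => abbab => abaa => aba
  | abab => aaa => ab
  | abba
  | aab => ab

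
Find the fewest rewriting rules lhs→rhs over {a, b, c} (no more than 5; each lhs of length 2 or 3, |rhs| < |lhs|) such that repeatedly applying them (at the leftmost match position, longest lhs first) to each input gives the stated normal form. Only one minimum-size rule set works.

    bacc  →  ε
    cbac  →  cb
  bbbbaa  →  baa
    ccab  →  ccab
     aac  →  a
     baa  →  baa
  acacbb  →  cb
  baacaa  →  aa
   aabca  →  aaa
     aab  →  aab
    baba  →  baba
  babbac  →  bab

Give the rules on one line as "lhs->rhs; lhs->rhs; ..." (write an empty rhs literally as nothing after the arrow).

  | bacc => bc => ε
  | cbac => cb
  | bbbbaa => bbbaa => bbaa => baa
  | ccab

ac->; aca->ca; bb->b; bc->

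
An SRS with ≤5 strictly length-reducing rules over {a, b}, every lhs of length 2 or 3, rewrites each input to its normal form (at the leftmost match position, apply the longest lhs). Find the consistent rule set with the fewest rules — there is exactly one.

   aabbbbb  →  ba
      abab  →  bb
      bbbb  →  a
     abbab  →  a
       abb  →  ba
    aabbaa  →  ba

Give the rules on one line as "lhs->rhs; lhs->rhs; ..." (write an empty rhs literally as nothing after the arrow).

aa->b; ab->a; abb->ba; bbb->a

  | aabbbbb => bbbbbb => abbb => bab => ba
  | abab => aab => bb
  | bbbb => ab => a
  | abbab => baab => bbb => a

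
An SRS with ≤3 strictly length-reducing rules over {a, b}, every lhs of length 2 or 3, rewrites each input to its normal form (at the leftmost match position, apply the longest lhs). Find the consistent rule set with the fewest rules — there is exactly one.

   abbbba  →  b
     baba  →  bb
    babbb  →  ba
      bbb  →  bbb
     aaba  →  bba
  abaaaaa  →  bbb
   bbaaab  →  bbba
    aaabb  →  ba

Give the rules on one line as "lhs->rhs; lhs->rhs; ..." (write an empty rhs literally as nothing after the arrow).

aa->b; ab->a

  | abbbba => abbba => abba => aba => aa => b
  | baba => baa => bb
  | babbb => babb => bab => ba
  | bbb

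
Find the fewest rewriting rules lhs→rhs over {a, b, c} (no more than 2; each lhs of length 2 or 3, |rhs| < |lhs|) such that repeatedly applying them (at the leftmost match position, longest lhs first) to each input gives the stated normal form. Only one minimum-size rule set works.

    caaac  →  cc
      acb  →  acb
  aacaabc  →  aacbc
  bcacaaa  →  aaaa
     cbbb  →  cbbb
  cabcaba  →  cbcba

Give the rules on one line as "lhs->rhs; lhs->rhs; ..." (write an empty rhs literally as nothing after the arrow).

  | caaac => caac => cac => cc
  | acb
  | aacaabc => aacabc => aacbc
  | bcacaaa => bccaaa => aaaa

bcc->a; ca->c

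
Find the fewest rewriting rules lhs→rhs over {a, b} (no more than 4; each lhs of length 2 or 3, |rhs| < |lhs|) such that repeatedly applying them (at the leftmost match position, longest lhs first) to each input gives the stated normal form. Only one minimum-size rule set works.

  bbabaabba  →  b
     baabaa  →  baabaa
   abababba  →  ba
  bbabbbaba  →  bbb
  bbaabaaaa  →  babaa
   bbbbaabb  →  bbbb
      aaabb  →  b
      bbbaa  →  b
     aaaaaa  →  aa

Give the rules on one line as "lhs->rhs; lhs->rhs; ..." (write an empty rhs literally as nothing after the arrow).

  | bbabaabba => bbaabba => babba => bba => b
  | baabaa
  | abababba => ababba => abba => ba
  | bbabbbaba => bbbbaba => bbbba => bbb

aaa->a; abb->b; bba->b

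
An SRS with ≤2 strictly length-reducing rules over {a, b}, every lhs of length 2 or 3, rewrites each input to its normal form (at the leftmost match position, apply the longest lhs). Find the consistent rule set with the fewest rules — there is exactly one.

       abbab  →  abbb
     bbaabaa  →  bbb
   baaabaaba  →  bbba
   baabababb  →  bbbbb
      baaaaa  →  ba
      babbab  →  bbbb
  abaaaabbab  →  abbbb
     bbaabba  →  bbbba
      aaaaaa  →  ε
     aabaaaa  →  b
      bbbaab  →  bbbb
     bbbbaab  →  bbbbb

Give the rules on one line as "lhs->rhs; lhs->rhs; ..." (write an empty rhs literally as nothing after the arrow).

  | abbab => abbb
  | bbaabaa => bbbaa => bbb
  | baaabaaba => babaaba => bbaaba => bbba
  | baabababb => bbababb => bbbabb => bbbbb

aa->; bab->bb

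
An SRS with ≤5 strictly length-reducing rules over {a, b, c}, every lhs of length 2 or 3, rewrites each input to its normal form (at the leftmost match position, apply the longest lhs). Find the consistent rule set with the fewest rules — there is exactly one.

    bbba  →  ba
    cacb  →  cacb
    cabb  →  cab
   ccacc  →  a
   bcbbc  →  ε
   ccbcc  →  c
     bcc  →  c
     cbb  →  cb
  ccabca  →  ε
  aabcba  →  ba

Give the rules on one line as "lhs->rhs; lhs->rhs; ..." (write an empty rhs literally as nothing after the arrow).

aa->; bb->b; bc->; cc->

  | bbba => bba => ba
  | cacb
  | cabb => cab
  | ccacc => acc => a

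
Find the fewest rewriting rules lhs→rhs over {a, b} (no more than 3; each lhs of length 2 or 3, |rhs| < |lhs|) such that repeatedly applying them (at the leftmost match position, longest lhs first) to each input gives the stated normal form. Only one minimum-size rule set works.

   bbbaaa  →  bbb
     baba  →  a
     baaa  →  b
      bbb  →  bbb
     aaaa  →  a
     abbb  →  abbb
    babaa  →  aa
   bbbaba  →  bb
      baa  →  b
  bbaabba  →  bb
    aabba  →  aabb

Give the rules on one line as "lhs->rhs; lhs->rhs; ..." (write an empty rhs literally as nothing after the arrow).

  | bbbaaa => bbbaa => bbba => bbb
  | baba => a
  | baaa => baa => ba => b
  | bbb

aaa->; ba->b; bab->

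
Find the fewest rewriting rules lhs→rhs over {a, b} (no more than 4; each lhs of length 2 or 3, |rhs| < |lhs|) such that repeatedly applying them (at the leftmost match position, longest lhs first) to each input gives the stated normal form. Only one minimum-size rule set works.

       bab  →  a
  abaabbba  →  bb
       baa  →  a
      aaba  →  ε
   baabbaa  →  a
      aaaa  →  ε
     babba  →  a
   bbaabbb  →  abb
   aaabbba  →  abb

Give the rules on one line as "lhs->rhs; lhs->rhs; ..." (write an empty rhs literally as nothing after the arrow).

  | bab => a
  | abaabbba => aabbba => bbba => bb
  | baa => a
  | aaba => ba => ε

aa->; ba->; bab->a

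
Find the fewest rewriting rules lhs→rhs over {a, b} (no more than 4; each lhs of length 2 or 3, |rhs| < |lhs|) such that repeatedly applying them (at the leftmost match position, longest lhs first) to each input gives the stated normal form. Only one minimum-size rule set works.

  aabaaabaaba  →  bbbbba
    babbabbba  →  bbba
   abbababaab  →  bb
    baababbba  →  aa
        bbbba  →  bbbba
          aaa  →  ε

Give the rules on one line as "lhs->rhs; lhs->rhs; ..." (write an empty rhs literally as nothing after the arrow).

aaa->; aab->bb; abb->a; bab->a

  | aabaaabaaba => bbaaabaaba => bbbaaba => bbbbba
  | babbabbba => ababbba => aabba => bbba
  | abbababaab => aababaab => bbabaab => baaab => bb
  | baababbba => bbbabbba => bbabba => baba => aa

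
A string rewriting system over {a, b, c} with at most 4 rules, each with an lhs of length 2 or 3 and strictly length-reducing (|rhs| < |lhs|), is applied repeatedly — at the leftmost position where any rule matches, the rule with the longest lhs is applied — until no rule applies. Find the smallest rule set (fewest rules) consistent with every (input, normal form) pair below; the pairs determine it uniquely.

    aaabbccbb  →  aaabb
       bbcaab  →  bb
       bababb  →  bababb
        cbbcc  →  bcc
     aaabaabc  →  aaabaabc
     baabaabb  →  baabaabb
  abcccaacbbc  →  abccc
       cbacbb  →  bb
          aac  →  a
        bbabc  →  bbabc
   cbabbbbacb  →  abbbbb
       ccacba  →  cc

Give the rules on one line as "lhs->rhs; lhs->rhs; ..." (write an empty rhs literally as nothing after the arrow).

  | aaabbccbb => aaabbcb => aaabb
  | bbcaab => bbcab => bbcb => bb
  | bababb
  | cbbcc => bcc

ac->; ca->c; cb->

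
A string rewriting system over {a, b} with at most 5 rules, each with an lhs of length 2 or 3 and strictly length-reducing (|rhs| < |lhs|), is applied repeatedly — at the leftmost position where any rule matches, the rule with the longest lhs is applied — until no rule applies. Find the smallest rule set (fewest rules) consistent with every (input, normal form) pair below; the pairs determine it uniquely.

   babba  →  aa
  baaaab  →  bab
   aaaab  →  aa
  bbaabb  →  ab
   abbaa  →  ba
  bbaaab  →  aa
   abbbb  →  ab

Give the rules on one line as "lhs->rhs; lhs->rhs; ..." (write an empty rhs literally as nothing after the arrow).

aab->; abb->b; baa->ba; bb->a

  | babba => bba => aa
  | baaaab => baaab => baab => bab
  | aaaab => aa
  | bbaabb => aaabb => ab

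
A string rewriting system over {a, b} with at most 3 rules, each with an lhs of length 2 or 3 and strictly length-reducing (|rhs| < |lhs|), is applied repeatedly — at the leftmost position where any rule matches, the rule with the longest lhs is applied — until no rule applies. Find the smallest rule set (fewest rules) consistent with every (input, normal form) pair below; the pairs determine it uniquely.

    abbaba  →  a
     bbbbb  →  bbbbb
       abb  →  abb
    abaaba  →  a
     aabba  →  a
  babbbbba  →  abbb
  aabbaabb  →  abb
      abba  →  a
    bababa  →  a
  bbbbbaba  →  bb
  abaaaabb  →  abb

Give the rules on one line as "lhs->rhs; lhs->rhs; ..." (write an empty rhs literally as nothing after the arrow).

  | abbaba => aba => aa => a
  | bbbbb
  | abb
  | abaaba => aaaba => aaba => aba => aa => a

aa->a; ba->a; bba->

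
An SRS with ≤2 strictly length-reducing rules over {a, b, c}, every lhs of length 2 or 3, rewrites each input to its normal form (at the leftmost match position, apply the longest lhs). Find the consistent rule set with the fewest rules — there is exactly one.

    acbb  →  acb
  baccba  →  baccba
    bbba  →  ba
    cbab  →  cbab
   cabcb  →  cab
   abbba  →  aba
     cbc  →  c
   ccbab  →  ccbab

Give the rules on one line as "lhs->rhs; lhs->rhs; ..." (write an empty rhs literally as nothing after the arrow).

  | acbb => acb
  | baccba
  | bbba => bba => ba
  | cbab

bb->b; bc->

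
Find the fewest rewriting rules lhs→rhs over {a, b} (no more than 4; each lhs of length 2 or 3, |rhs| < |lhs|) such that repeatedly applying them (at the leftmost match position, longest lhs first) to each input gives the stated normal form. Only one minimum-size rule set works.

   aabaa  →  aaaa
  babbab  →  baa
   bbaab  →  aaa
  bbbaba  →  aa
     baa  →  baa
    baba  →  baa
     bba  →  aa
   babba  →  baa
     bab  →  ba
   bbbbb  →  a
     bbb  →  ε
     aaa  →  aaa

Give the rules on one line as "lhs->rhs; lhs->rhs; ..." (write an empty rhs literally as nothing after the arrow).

  | aabaa => aaaa
  | babbab => babab => baab => baa
  | bbaab => aaab => aaa
  | bbbaba => aba => aa

ab->a; bb->a; bbb->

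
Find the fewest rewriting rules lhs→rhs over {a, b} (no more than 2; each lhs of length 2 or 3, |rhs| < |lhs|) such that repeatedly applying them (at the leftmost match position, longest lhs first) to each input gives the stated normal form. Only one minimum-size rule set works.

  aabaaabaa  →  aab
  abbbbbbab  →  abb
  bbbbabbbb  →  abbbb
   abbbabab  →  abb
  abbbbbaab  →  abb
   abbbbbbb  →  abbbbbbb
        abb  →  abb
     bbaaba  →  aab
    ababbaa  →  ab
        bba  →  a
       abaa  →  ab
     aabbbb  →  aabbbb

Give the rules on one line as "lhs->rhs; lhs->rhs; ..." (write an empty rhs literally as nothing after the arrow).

  | aabaaabaa => aabaabaa => aababaa => aabbaa => aabaa => aaba => aab
  | abbbbbbab => abbbbbab => abbbbab => abbbab => abbab => abab => abb
  | bbbbabbbb => bbbabbbb => bbabbbb => babbbb => abbbb
  | abbbabab => abbabab => ababab => abbab => abab => abb

aba->ab; ba->a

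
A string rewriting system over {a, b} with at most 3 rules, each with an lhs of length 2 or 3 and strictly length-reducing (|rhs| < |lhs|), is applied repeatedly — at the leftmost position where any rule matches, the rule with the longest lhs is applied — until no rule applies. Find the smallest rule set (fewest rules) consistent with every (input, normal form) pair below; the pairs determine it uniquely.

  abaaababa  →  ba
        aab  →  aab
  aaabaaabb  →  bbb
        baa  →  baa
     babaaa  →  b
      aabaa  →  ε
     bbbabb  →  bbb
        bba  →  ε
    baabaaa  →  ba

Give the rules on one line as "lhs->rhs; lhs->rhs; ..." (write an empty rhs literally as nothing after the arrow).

aaa->; aba->a; bba->

  | abaaababa => aaababa => baba => ba
  | aab
  | aaabaaabb => baaabb => bbb
  | baa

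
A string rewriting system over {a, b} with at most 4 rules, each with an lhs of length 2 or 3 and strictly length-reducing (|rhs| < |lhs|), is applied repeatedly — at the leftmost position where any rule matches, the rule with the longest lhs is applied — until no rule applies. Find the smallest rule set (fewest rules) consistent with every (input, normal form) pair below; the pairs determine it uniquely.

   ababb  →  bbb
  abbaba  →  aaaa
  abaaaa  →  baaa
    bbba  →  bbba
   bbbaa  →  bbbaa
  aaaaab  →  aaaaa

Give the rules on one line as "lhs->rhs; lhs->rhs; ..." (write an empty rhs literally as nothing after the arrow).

aab->aa; aba->b; abb->aa

  | ababb => bbb
  | abbaba => aaaba => aaaa
  | abaaaa => baaa
  | bbba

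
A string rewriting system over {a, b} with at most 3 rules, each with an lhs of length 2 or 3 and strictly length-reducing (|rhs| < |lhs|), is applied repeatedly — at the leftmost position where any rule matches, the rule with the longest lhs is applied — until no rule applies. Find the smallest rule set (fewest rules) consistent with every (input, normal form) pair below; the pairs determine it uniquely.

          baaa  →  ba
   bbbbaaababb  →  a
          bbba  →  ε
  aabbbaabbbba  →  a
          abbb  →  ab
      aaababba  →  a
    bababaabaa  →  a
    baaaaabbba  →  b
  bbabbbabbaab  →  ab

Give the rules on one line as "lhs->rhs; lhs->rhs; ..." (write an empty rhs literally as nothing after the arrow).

  | baaa => baa => ba
  | bbbbaaababb => abbaaababb => aaaaababb => aaaababb => aaababb => aababb => ababb => bb => a
  | bbba => aba => ε
  | aabbbaabbbba => abbbaabbbba => aabaabbbba => abaabbbba => abbbba => aabba => abba => aaa => aa => a

aa->a; aba->; bb->a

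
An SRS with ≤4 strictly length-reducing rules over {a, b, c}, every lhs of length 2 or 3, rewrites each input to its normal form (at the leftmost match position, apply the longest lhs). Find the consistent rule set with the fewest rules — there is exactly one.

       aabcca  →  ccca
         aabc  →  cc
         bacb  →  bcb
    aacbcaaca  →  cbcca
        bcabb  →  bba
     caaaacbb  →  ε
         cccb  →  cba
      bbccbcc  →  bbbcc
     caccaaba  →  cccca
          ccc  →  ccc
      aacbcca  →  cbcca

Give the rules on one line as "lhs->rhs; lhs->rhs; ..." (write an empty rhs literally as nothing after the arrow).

  | aabcca => accca => ccca
  | aabc => acc => cc
  | bacb => bcb
  | aacbcaaca => acbcaaca => cbcaaca => cbcaca => cbcca

ab->c; ac->c; bab->; ccb->ba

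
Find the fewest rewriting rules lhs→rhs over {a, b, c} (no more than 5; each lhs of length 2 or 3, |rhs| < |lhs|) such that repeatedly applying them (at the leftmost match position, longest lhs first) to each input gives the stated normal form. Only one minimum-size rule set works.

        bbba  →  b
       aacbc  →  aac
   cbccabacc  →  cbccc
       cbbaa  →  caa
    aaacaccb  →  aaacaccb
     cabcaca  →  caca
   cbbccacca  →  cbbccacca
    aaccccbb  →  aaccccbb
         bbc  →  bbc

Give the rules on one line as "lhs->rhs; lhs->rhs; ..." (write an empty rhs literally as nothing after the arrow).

abc->; acb->a; ba->b; bba->a

  | bbba => ba => b
  | aacbc => aac
  | cbccabacc => cbccabcc => cbccc
  | cbbaa => caa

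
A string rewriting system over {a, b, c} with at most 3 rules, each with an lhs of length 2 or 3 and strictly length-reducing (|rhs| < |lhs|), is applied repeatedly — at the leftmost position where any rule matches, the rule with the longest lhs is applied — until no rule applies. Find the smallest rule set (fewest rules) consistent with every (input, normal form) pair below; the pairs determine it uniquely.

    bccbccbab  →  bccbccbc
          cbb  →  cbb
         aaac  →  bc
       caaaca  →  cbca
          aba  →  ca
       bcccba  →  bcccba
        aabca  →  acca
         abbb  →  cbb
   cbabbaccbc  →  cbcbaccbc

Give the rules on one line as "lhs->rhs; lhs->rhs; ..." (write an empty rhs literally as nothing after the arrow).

aaa->b; ab->c

  | bccbccbab => bccbccbc
  | cbb
  | aaac => bc
  | caaaca => cbca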